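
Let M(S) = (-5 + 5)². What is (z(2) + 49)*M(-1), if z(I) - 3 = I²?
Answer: 0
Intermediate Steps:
M(S) = 0 (M(S) = 0² = 0)
z(I) = 3 + I²
(z(2) + 49)*M(-1) = ((3 + 2²) + 49)*0 = ((3 + 4) + 49)*0 = (7 + 49)*0 = 56*0 = 0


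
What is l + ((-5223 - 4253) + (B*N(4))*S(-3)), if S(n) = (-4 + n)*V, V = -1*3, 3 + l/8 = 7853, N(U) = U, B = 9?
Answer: 54080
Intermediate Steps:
l = 62800 (l = -24 + 8*7853 = -24 + 62824 = 62800)
V = -3
S(n) = 12 - 3*n (S(n) = (-4 + n)*(-3) = 12 - 3*n)
l + ((-5223 - 4253) + (B*N(4))*S(-3)) = 62800 + ((-5223 - 4253) + (9*4)*(12 - 3*(-3))) = 62800 + (-9476 + 36*(12 + 9)) = 62800 + (-9476 + 36*21) = 62800 + (-9476 + 756) = 62800 - 8720 = 54080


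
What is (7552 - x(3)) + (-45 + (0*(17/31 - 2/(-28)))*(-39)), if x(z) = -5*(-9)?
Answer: 7462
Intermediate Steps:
x(z) = 45
(7552 - x(3)) + (-45 + (0*(17/31 - 2/(-28)))*(-39)) = (7552 - 1*45) + (-45 + (0*(17/31 - 2/(-28)))*(-39)) = (7552 - 45) + (-45 + (0*(17*(1/31) - 2*(-1/28)))*(-39)) = 7507 + (-45 + (0*(17/31 + 1/14))*(-39)) = 7507 + (-45 + (0*(269/434))*(-39)) = 7507 + (-45 + 0*(-39)) = 7507 + (-45 + 0) = 7507 - 45 = 7462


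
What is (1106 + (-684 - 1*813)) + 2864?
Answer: 2473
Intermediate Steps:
(1106 + (-684 - 1*813)) + 2864 = (1106 + (-684 - 813)) + 2864 = (1106 - 1497) + 2864 = -391 + 2864 = 2473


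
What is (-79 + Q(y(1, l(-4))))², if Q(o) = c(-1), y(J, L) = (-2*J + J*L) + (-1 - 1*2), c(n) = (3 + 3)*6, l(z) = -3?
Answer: 1849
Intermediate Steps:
c(n) = 36 (c(n) = 6*6 = 36)
y(J, L) = -3 - 2*J + J*L (y(J, L) = (-2*J + J*L) + (-1 - 2) = (-2*J + J*L) - 3 = -3 - 2*J + J*L)
Q(o) = 36
(-79 + Q(y(1, l(-4))))² = (-79 + 36)² = (-43)² = 1849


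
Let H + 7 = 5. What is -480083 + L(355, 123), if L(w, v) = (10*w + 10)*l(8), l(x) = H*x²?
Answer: -935763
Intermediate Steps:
H = -2 (H = -7 + 5 = -2)
l(x) = -2*x²
L(w, v) = -1280 - 1280*w (L(w, v) = (10*w + 10)*(-2*8²) = (10 + 10*w)*(-2*64) = (10 + 10*w)*(-128) = -1280 - 1280*w)
-480083 + L(355, 123) = -480083 + (-1280 - 1280*355) = -480083 + (-1280 - 454400) = -480083 - 455680 = -935763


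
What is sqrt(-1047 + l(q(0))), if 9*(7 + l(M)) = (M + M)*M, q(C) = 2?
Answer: I*sqrt(9478)/3 ≈ 32.452*I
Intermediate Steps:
l(M) = -7 + 2*M**2/9 (l(M) = -7 + ((M + M)*M)/9 = -7 + ((2*M)*M)/9 = -7 + (2*M**2)/9 = -7 + 2*M**2/9)
sqrt(-1047 + l(q(0))) = sqrt(-1047 + (-7 + (2/9)*2**2)) = sqrt(-1047 + (-7 + (2/9)*4)) = sqrt(-1047 + (-7 + 8/9)) = sqrt(-1047 - 55/9) = sqrt(-9478/9) = I*sqrt(9478)/3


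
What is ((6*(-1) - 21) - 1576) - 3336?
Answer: -4939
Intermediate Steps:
((6*(-1) - 21) - 1576) - 3336 = ((-6 - 21) - 1576) - 3336 = (-27 - 1576) - 3336 = -1603 - 3336 = -4939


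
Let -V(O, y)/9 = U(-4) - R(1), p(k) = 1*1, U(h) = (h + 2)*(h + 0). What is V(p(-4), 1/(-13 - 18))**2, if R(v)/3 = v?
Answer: 2025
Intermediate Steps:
R(v) = 3*v
U(h) = h*(2 + h) (U(h) = (2 + h)*h = h*(2 + h))
p(k) = 1
V(O, y) = -45 (V(O, y) = -9*(-4*(2 - 4) - 3) = -9*(-4*(-2) - 1*3) = -9*(8 - 3) = -9*5 = -45)
V(p(-4), 1/(-13 - 18))**2 = (-45)**2 = 2025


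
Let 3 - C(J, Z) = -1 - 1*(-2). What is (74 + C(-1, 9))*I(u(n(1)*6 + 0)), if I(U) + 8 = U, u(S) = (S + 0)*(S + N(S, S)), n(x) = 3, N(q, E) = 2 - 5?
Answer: 19912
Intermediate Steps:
N(q, E) = -3
C(J, Z) = 2 (C(J, Z) = 3 - (-1 - 1*(-2)) = 3 - (-1 + 2) = 3 - 1*1 = 3 - 1 = 2)
u(S) = S*(-3 + S) (u(S) = (S + 0)*(S - 3) = S*(-3 + S))
I(U) = -8 + U
(74 + C(-1, 9))*I(u(n(1)*6 + 0)) = (74 + 2)*(-8 + (3*6 + 0)*(-3 + (3*6 + 0))) = 76*(-8 + (18 + 0)*(-3 + (18 + 0))) = 76*(-8 + 18*(-3 + 18)) = 76*(-8 + 18*15) = 76*(-8 + 270) = 76*262 = 19912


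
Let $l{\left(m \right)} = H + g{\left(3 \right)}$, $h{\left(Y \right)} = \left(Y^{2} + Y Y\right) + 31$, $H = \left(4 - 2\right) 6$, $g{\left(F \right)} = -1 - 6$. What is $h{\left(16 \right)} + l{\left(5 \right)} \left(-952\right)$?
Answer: $-4217$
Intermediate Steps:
$g{\left(F \right)} = -7$ ($g{\left(F \right)} = -1 - 6 = -7$)
$H = 12$ ($H = 2 \cdot 6 = 12$)
$h{\left(Y \right)} = 31 + 2 Y^{2}$ ($h{\left(Y \right)} = \left(Y^{2} + Y^{2}\right) + 31 = 2 Y^{2} + 31 = 31 + 2 Y^{2}$)
$l{\left(m \right)} = 5$ ($l{\left(m \right)} = 12 - 7 = 5$)
$h{\left(16 \right)} + l{\left(5 \right)} \left(-952\right) = \left(31 + 2 \cdot 16^{2}\right) + 5 \left(-952\right) = \left(31 + 2 \cdot 256\right) - 4760 = \left(31 + 512\right) - 4760 = 543 - 4760 = -4217$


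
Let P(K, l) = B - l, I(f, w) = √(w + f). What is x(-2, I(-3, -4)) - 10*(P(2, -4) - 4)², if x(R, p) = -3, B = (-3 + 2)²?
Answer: -13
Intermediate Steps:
B = 1 (B = (-1)² = 1)
I(f, w) = √(f + w)
P(K, l) = 1 - l
x(-2, I(-3, -4)) - 10*(P(2, -4) - 4)² = -3 - 10*((1 - 1*(-4)) - 4)² = -3 - 10*((1 + 4) - 4)² = -3 - 10*(5 - 4)² = -3 - 10*1² = -3 - 10*1 = -3 - 10 = -13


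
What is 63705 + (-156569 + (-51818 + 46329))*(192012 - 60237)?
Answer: -21355129245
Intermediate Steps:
63705 + (-156569 + (-51818 + 46329))*(192012 - 60237) = 63705 + (-156569 - 5489)*131775 = 63705 - 162058*131775 = 63705 - 21355192950 = -21355129245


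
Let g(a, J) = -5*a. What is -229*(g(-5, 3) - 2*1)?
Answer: -5267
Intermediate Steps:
-229*(g(-5, 3) - 2*1) = -229*(-5*(-5) - 2*1) = -229*(25 - 2) = -229*23 = -5267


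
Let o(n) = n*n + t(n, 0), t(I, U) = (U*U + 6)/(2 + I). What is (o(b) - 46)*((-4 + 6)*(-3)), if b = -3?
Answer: 258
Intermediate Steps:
t(I, U) = (6 + U**2)/(2 + I) (t(I, U) = (U**2 + 6)/(2 + I) = (6 + U**2)/(2 + I))
o(n) = n**2 + 6/(2 + n) (o(n) = n*n + (6 + 0**2)/(2 + n) = n**2 + (6 + 0)/(2 + n) = n**2 + 6/(2 + n))
(o(b) - 46)*((-4 + 6)*(-3)) = ((6 + (-3)**2*(2 - 3))/(2 - 3) - 46)*((-4 + 6)*(-3)) = ((6 + 9*(-1))/(-1) - 46)*(2*(-3)) = (-(6 - 9) - 46)*(-6) = (-1*(-3) - 46)*(-6) = (3 - 46)*(-6) = -43*(-6) = 258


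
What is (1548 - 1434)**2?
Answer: 12996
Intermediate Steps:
(1548 - 1434)**2 = 114**2 = 12996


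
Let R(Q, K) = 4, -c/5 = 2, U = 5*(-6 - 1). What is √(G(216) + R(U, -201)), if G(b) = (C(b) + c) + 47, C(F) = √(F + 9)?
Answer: 2*√14 ≈ 7.4833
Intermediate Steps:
U = -35 (U = 5*(-7) = -35)
C(F) = √(9 + F)
c = -10 (c = -5*2 = -10)
G(b) = 37 + √(9 + b) (G(b) = (√(9 + b) - 10) + 47 = (-10 + √(9 + b)) + 47 = 37 + √(9 + b))
√(G(216) + R(U, -201)) = √((37 + √(9 + 216)) + 4) = √((37 + √225) + 4) = √((37 + 15) + 4) = √(52 + 4) = √56 = 2*√14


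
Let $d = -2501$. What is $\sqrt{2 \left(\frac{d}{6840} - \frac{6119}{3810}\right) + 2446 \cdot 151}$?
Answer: $\frac{\sqrt{1935467648449265}}{72390} \approx 607.74$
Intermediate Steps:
$\sqrt{2 \left(\frac{d}{6840} - \frac{6119}{3810}\right) + 2446 \cdot 151} = \sqrt{2 \left(- \frac{2501}{6840} - \frac{6119}{3810}\right) + 2446 \cdot 151} = \sqrt{2 \left(\left(-2501\right) \frac{1}{6840} - \frac{6119}{3810}\right) + 369346} = \sqrt{2 \left(- \frac{2501}{6840} - \frac{6119}{3810}\right) + 369346} = \sqrt{2 \left(- \frac{1712759}{868680}\right) + 369346} = \sqrt{- \frac{1712759}{434340} + 369346} = \sqrt{\frac{160420028881}{434340}} = \frac{\sqrt{1935467648449265}}{72390}$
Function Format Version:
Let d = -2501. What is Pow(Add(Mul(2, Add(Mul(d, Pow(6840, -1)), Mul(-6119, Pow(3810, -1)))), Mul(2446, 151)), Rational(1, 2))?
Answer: Mul(Rational(1, 72390), Pow(1935467648449265, Rational(1, 2))) ≈ 607.74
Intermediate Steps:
Pow(Add(Mul(2, Add(Mul(d, Pow(6840, -1)), Mul(-6119, Pow(3810, -1)))), Mul(2446, 151)), Rational(1, 2)) = Pow(Add(Mul(2, Add(Mul(-2501, Pow(6840, -1)), Mul(-6119, Pow(3810, -1)))), Mul(2446, 151)), Rational(1, 2)) = Pow(Add(Mul(2, Add(Mul(-2501, Rational(1, 6840)), Mul(-6119, Rational(1, 3810)))), 369346), Rational(1, 2)) = Pow(Add(Mul(2, Add(Rational(-2501, 6840), Rational(-6119, 3810))), 369346), Rational(1, 2)) = Pow(Add(Mul(2, Rational(-1712759, 868680)), 369346), Rational(1, 2)) = Pow(Add(Rational(-1712759, 434340), 369346), Rational(1, 2)) = Pow(Rational(160420028881, 434340), Rational(1, 2)) = Mul(Rational(1, 72390), Pow(1935467648449265, Rational(1, 2)))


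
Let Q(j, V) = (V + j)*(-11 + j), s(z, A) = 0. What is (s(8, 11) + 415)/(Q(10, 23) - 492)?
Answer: -83/105 ≈ -0.79048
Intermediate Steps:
Q(j, V) = (-11 + j)*(V + j)
(s(8, 11) + 415)/(Q(10, 23) - 492) = (0 + 415)/((10**2 - 11*23 - 11*10 + 23*10) - 492) = 415/((100 - 253 - 110 + 230) - 492) = 415/(-33 - 492) = 415/(-525) = 415*(-1/525) = -83/105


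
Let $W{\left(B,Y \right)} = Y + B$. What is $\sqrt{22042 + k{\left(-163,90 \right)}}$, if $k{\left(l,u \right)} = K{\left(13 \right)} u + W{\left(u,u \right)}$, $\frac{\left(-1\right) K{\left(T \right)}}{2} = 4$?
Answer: $\sqrt{21502} \approx 146.64$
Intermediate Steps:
$W{\left(B,Y \right)} = B + Y$
$K{\left(T \right)} = -8$ ($K{\left(T \right)} = \left(-2\right) 4 = -8$)
$k{\left(l,u \right)} = - 6 u$ ($k{\left(l,u \right)} = - 8 u + \left(u + u\right) = - 8 u + 2 u = - 6 u$)
$\sqrt{22042 + k{\left(-163,90 \right)}} = \sqrt{22042 - 540} = \sqrt{21502}$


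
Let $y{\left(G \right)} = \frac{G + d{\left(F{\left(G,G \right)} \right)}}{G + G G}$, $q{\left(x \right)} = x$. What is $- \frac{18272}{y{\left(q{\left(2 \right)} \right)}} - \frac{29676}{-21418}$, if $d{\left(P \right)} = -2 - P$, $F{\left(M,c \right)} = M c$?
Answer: $\frac{293527110}{10709} \approx 27409.0$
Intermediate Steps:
$y{\left(G \right)} = \frac{-2 + G - G^{2}}{G + G^{2}}$ ($y{\left(G \right)} = \frac{G - \left(2 + G G\right)}{G + G G} = \frac{G - \left(2 + G^{2}\right)}{G + G^{2}} = \frac{-2 + G - G^{2}}{G + G^{2}}$)
$- \frac{18272}{y{\left(q{\left(2 \right)} \right)}} - \frac{29676}{-21418} = - \frac{18272}{\frac{1}{2} \frac{1}{1 + 2} \left(-2 + 2 - 2^{2}\right)} - \frac{29676}{-21418} = - \frac{18272}{\frac{1}{2} \cdot \frac{1}{3} \left(-2 + 2 - 4\right)} - - \frac{14838}{10709} = - \frac{18272}{\frac{1}{2} \cdot \frac{1}{3} \left(-2 + 2 - 4\right)} + \frac{14838}{10709} = - \frac{18272}{\frac{1}{2} \cdot \frac{1}{3} \left(-4\right)} + \frac{14838}{10709} = - \frac{18272}{- \frac{2}{3}} + \frac{14838}{10709} = \left(-18272\right) \left(- \frac{3}{2}\right) + \frac{14838}{10709} = 27408 + \frac{14838}{10709} = \frac{293527110}{10709}$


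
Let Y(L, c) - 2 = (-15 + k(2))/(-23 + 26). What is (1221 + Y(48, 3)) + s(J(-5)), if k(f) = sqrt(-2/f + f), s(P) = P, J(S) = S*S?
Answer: 3730/3 ≈ 1243.3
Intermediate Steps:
J(S) = S**2
k(f) = sqrt(f - 2/f)
Y(L, c) = -8/3 (Y(L, c) = 2 + (-15 + sqrt(2 - 2/2))/(-23 + 26) = 2 + (-15 + sqrt(2 - 2*1/2))/3 = 2 + (-15 + sqrt(2 - 1))*(1/3) = 2 + (-15 + sqrt(1))*(1/3) = 2 + (-15 + 1)*(1/3) = 2 - 14*1/3 = 2 - 14/3 = -8/3)
(1221 + Y(48, 3)) + s(J(-5)) = (1221 - 8/3) + (-5)**2 = 3655/3 + 25 = 3730/3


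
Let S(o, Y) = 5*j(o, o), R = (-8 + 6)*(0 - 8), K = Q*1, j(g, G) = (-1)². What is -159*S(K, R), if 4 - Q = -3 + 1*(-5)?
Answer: -795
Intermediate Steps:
Q = 12 (Q = 4 - (-3 + 1*(-5)) = 4 - (-3 - 5) = 4 - 1*(-8) = 4 + 8 = 12)
j(g, G) = 1
K = 12 (K = 12*1 = 12)
R = 16 (R = -2*(-8) = 16)
S(o, Y) = 5 (S(o, Y) = 5*1 = 5)
-159*S(K, R) = -159*5 = -795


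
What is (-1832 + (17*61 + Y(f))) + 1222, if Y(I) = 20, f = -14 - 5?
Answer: 447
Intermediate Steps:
f = -19
(-1832 + (17*61 + Y(f))) + 1222 = (-1832 + (17*61 + 20)) + 1222 = (-1832 + (1037 + 20)) + 1222 = (-1832 + 1057) + 1222 = -775 + 1222 = 447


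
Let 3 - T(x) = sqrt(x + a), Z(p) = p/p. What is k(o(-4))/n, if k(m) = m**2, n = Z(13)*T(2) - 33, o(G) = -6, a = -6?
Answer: -135/113 + 9*I/113 ≈ -1.1947 + 0.079646*I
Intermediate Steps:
Z(p) = 1
T(x) = 3 - sqrt(-6 + x) (T(x) = 3 - sqrt(x - 6) = 3 - sqrt(-6 + x))
n = -30 - 2*I (n = 1*(3 - sqrt(-6 + 2)) - 33 = 1*(3 - sqrt(-4)) - 33 = 1*(3 - 2*I) - 33 = (3 - 2*I) - 33 = -30 - 2*I ≈ -30.0 - 2.0*I)
k(o(-4))/n = (-6)**2/(-30 - 2*I) = 36*((-30 + 2*I)/904) = 9*(-30 + 2*I)/226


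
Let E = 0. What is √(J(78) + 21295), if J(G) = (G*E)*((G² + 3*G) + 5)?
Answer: √21295 ≈ 145.93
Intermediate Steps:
J(G) = 0 (J(G) = (G*0)*((G² + 3*G) + 5) = 0*(5 + G² + 3*G) = 0)
√(J(78) + 21295) = √(0 + 21295) = √21295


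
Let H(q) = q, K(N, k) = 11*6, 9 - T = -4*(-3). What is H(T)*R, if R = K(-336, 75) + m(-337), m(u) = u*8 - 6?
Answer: 7908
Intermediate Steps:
m(u) = -6 + 8*u (m(u) = 8*u - 6 = -6 + 8*u)
T = -3 (T = 9 - (-4)*(-3) = 9 - 1*12 = 9 - 12 = -3)
K(N, k) = 66
R = -2636 (R = 66 + (-6 + 8*(-337)) = 66 + (-6 - 2696) = 66 - 2702 = -2636)
H(T)*R = -3*(-2636) = 7908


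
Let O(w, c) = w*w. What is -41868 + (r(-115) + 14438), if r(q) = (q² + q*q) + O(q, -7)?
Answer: 12245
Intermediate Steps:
O(w, c) = w²
r(q) = 3*q² (r(q) = (q² + q*q) + q² = (q² + q²) + q² = 2*q² + q² = 3*q²)
-41868 + (r(-115) + 14438) = -41868 + (3*(-115)² + 14438) = -41868 + (3*13225 + 14438) = -41868 + (39675 + 14438) = -41868 + 54113 = 12245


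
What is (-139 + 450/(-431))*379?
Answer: -22876061/431 ≈ -53077.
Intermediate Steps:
(-139 + 450/(-431))*379 = (-139 + 450*(-1/431))*379 = (-139 - 450/431)*379 = -60359/431*379 = -22876061/431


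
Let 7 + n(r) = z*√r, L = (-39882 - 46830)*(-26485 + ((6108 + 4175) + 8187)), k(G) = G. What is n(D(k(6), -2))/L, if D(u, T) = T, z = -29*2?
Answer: -1/99285240 - 29*I*√2/347498340 ≈ -1.0072e-8 - 1.1802e-7*I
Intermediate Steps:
z = -58
L = 694996680 (L = -86712*(-26485 + (10283 + 8187)) = -86712*(-26485 + 18470) = -86712*(-8015) = 694996680)
n(r) = -7 - 58*√r
n(D(k(6), -2))/L = (-7 - 58*I*√2)/694996680 = (-7 - 58*I*√2)*(1/694996680) = -1/99285240 - 29*I*√2/347498340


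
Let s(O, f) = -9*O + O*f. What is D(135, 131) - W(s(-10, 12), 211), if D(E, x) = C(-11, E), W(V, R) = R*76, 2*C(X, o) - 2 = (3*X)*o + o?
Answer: -18195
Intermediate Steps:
C(X, o) = 1 + o/2 + 3*X*o/2 (C(X, o) = 1 + ((3*X)*o + o)/2 = 1 + (3*X*o + o)/2 = 1 + (o + 3*X*o)/2 = 1 + (o/2 + 3*X*o/2) = 1 + o/2 + 3*X*o/2)
W(V, R) = 76*R
D(E, x) = 1 - 16*E (D(E, x) = 1 + E/2 + (3/2)*(-11)*E = 1 + E/2 - 33*E/2 = 1 - 16*E)
D(135, 131) - W(s(-10, 12), 211) = (1 - 16*135) - 76*211 = (1 - 2160) - 1*16036 = -2159 - 16036 = -18195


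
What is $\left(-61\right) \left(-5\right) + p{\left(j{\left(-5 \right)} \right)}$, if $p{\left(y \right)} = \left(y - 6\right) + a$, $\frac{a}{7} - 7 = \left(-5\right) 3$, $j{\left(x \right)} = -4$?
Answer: $239$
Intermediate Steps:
$a = -56$ ($a = 49 + 7 \left(\left(-5\right) 3\right) = 49 + 7 \left(-15\right) = 49 - 105 = -56$)
$p{\left(y \right)} = -62 + y$ ($p{\left(y \right)} = \left(y - 6\right) - 56 = \left(-6 + y\right) - 56 = -62 + y$)
$\left(-61\right) \left(-5\right) + p{\left(j{\left(-5 \right)} \right)} = \left(-61\right) \left(-5\right) - 66 = 305 - 66 = 239$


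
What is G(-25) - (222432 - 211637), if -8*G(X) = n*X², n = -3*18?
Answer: -26305/4 ≈ -6576.3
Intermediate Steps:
n = -54
G(X) = 27*X²/4 (G(X) = -(-27)*X²/4 = 27*X²/4)
G(-25) - (222432 - 211637) = (27/4)*(-25)² - (222432 - 211637) = (27/4)*625 - 1*10795 = 16875/4 - 10795 = -26305/4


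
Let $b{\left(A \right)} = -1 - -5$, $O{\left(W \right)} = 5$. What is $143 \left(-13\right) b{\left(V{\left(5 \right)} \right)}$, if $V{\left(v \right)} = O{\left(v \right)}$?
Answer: $-7436$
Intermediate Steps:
$V{\left(v \right)} = 5$
$b{\left(A \right)} = 4$ ($b{\left(A \right)} = -1 + 5 = 4$)
$143 \left(-13\right) b{\left(V{\left(5 \right)} \right)} = 143 \left(-13\right) 4 = \left(-1859\right) 4 = -7436$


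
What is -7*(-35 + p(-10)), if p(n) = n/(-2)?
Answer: 210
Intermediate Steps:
p(n) = -n/2 (p(n) = n*(-1/2) = -n/2)
-7*(-35 + p(-10)) = -7*(-35 - 1/2*(-10)) = -7*(-35 + 5) = -7*(-30) = 210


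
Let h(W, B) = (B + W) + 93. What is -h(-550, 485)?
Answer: -28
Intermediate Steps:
h(W, B) = 93 + B + W
-h(-550, 485) = -(93 + 485 - 550) = -1*28 = -28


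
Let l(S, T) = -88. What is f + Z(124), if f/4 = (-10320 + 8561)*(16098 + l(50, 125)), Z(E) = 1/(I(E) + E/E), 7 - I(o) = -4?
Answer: -1351756319/12 ≈ -1.1265e+8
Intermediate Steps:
I(o) = 11 (I(o) = 7 - 1*(-4) = 7 + 4 = 11)
Z(E) = 1/12 (Z(E) = 1/(11 + E/E) = 1/(11 + 1) = 1/12)
f = -112646360 (f = 4*((-10320 + 8561)*(16098 - 88)) = 4*(-1759*16010) = 4*(-28161590) = -112646360)
f + Z(124) = -112646360 + 1/12 = -1351756319/12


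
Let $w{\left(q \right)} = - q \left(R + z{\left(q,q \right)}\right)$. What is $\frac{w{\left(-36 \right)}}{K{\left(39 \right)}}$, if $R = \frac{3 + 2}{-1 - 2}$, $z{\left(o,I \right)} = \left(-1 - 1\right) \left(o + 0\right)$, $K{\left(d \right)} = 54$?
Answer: $\frac{422}{9} \approx 46.889$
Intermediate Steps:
$z{\left(o,I \right)} = - 2 o$
$R = - \frac{5}{3}$ ($R = \frac{5}{-3} = 5 \left(- \frac{1}{3}\right) = - \frac{5}{3} \approx -1.6667$)
$w{\left(q \right)} = - q \left(- \frac{5}{3} - 2 q\right)$
$\frac{w{\left(-36 \right)}}{K{\left(39 \right)}} = \frac{\frac{1}{3} \left(-36\right) \left(5 + 6 \left(-36\right)\right)}{54} = \frac{1}{3} \left(-36\right) \left(5 - 216\right) \frac{1}{54} = \frac{1}{3} \left(-36\right) \left(-211\right) \frac{1}{54} = 2532 \cdot \frac{1}{54} = \frac{422}{9}$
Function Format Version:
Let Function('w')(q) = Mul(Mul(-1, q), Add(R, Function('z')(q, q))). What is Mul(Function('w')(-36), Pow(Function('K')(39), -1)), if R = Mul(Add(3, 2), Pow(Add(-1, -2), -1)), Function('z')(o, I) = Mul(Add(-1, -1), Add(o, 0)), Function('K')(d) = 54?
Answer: Rational(422, 9) ≈ 46.889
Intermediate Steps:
Function('z')(o, I) = Mul(-2, o)
R = Rational(-5, 3) (R = Mul(5, Pow(-3, -1)) = Mul(5, Rational(-1, 3)) = Rational(-5, 3) ≈ -1.6667)
Function('w')(q) = Mul(-1, q, Add(Rational(-5, 3), Mul(-2, q))) (Function('w')(q) = Mul(Mul(-1, q), Add(Rational(-5, 3), Mul(-2, q))) = Mul(-1, q, Add(Rational(-5, 3), Mul(-2, q))))
Mul(Function('w')(-36), Pow(Function('K')(39), -1)) = Mul(Mul(Rational(1, 3), -36, Add(5, Mul(6, -36))), Pow(54, -1)) = Mul(Mul(Rational(1, 3), -36, Add(5, -216)), Rational(1, 54)) = Mul(Mul(Rational(1, 3), -36, -211), Rational(1, 54)) = Mul(2532, Rational(1, 54)) = Rational(422, 9)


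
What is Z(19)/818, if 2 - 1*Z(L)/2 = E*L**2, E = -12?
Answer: 4334/409 ≈ 10.597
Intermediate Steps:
Z(L) = 4 + 24*L**2 (Z(L) = 4 - (-24)*L**2 = 4 + 24*L**2)
Z(19)/818 = (4 + 24*19**2)/818 = (4 + 24*361)*(1/818) = (4 + 8664)*(1/818) = 8668*(1/818) = 4334/409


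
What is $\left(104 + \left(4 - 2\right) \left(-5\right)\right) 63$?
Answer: $5922$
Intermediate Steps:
$\left(104 + \left(4 - 2\right) \left(-5\right)\right) 63 = \left(104 + 2 \left(-5\right)\right) 63 = \left(104 - 10\right) 63 = 94 \cdot 63 = 5922$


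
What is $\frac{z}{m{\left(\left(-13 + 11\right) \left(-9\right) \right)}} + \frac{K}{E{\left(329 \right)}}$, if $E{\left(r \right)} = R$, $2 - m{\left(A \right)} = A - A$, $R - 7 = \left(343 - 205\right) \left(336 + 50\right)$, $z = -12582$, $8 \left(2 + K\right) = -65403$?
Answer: $- \frac{2681289619}{426200} \approx -6291.2$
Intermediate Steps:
$K = - \frac{65419}{8}$ ($K = -2 + \frac{1}{8} \left(-65403\right) = -2 - \frac{65403}{8} = - \frac{65419}{8} \approx -8177.4$)
$R = 53275$ ($R = 7 + \left(343 - 205\right) \left(336 + 50\right) = 7 + 138 \cdot 386 = 7 + 53268 = 53275$)
$m{\left(A \right)} = 2$ ($m{\left(A \right)} = 2 - \left(A - A\right) = 2 - 0 = 2 + 0 = 2$)
$E{\left(r \right)} = 53275$
$\frac{z}{m{\left(\left(-13 + 11\right) \left(-9\right) \right)}} + \frac{K}{E{\left(329 \right)}} = - \frac{12582}{2} - \frac{65419}{8 \cdot 53275} = \left(-12582\right) \frac{1}{2} - \frac{65419}{426200} = -6291 - \frac{65419}{426200} = - \frac{2681289619}{426200}$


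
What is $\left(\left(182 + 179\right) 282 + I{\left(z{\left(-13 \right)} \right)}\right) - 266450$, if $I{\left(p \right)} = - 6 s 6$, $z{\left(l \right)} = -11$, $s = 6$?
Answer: $-164864$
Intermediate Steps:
$I{\left(p \right)} = -216$ ($I{\left(p \right)} = \left(-6\right) 6 \cdot 6 = \left(-36\right) 6 = -216$)
$\left(\left(182 + 179\right) 282 + I{\left(z{\left(-13 \right)} \right)}\right) - 266450 = \left(\left(182 + 179\right) 282 - 216\right) - 266450 = \left(361 \cdot 282 - 216\right) - 266450 = \left(101802 - 216\right) - 266450 = 101586 - 266450 = -164864$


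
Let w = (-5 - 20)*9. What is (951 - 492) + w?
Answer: 234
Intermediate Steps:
w = -225 (w = -25*9 = -225)
(951 - 492) + w = (951 - 492) - 225 = 459 - 225 = 234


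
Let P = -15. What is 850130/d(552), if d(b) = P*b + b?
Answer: -425065/3864 ≈ -110.01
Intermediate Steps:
d(b) = -14*b (d(b) = -15*b + b = -14*b)
850130/d(552) = 850130/((-14*552)) = 850130/(-7728) = 850130*(-1/7728) = -425065/3864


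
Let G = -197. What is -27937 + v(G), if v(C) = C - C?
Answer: -27937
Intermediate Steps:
v(C) = 0
-27937 + v(G) = -27937 + 0 = -27937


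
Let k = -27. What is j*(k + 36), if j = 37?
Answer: 333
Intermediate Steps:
j*(k + 36) = 37*(-27 + 36) = 37*9 = 333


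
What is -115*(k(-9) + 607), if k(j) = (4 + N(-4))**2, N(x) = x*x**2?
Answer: -483805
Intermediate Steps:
N(x) = x**3
k(j) = 3600 (k(j) = (4 + (-4)**3)**2 = (4 - 64)**2 = (-60)**2 = 3600)
-115*(k(-9) + 607) = -115*(3600 + 607) = -115*4207 = -483805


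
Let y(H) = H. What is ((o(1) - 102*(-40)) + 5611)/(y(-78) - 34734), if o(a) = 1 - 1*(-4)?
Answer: -808/2901 ≈ -0.27852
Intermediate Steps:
o(a) = 5 (o(a) = 1 + 4 = 5)
((o(1) - 102*(-40)) + 5611)/(y(-78) - 34734) = ((5 - 102*(-40)) + 5611)/(-78 - 34734) = ((5 + 4080) + 5611)/(-34812) = (4085 + 5611)*(-1/34812) = 9696*(-1/34812) = -808/2901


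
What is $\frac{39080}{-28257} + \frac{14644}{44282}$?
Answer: $- \frac{94053218}{89376891} \approx -1.0523$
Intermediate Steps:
$\frac{39080}{-28257} + \frac{14644}{44282} = 39080 \left(- \frac{1}{28257}\right) + 14644 \cdot \frac{1}{44282} = - \frac{39080}{28257} + \frac{1046}{3163} = - \frac{94053218}{89376891}$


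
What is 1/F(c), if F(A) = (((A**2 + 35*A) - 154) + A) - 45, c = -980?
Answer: 1/924921 ≈ 1.0812e-6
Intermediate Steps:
F(A) = -199 + A**2 + 36*A (F(A) = ((-154 + A**2 + 35*A) + A) - 45 = (-154 + A**2 + 36*A) - 45 = -199 + A**2 + 36*A)
1/F(c) = 1/(-199 + (-980)**2 + 36*(-980)) = 1/(-199 + 960400 - 35280) = 1/924921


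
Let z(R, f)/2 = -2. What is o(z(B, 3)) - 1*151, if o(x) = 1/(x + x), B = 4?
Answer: -1209/8 ≈ -151.13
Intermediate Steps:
z(R, f) = -4 (z(R, f) = 2*(-2) = -4)
o(x) = 1/(2*x)
o(z(B, 3)) - 1*151 = (½)/(-4) - 1*151 = (½)*(-¼) - 151 = -⅛ - 151 = -1209/8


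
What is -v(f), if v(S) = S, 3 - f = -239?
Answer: -242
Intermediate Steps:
f = 242 (f = 3 - 1*(-239) = 3 + 239 = 242)
-v(f) = -1*242 = -242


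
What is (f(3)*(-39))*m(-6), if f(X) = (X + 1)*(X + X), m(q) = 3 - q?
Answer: -8424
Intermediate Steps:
f(X) = 2*X*(1 + X) (f(X) = (1 + X)*(2*X) = 2*X*(1 + X))
(f(3)*(-39))*m(-6) = ((2*3*(1 + 3))*(-39))*(3 - 1*(-6)) = ((2*3*4)*(-39))*(3 + 6) = (24*(-39))*9 = -936*9 = -8424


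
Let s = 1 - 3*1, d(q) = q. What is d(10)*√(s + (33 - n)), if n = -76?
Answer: 10*√107 ≈ 103.44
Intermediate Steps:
s = -2 (s = 1 - 3 = -2)
d(10)*√(s + (33 - n)) = 10*√(-2 + (33 - 1*(-76))) = 10*√(-2 + (33 + 76)) = 10*√(-2 + 109) = 10*√107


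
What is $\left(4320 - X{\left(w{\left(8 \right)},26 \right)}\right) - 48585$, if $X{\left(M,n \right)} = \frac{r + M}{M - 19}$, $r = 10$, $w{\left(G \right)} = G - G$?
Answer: $- \frac{841025}{19} \approx -44265.0$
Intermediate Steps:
$w{\left(G \right)} = 0$
$X{\left(M,n \right)} = \frac{10 + M}{-19 + M}$ ($X{\left(M,n \right)} = \frac{10 + M}{M - 19} = \frac{10 + M}{-19 + M}$)
$\left(4320 - X{\left(w{\left(8 \right)},26 \right)}\right) - 48585 = \left(4320 - \frac{10 + 0}{-19 + 0}\right) - 48585 = \left(4320 - \frac{1}{-19} \cdot 10\right) - 48585 = \left(4320 - \left(- \frac{1}{19}\right) 10\right) - 48585 = \left(4320 - - \frac{10}{19}\right) - 48585 = \left(4320 + \frac{10}{19}\right) - 48585 = \frac{82090}{19} - 48585 = - \frac{841025}{19}$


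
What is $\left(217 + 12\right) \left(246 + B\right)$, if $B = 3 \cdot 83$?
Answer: $113355$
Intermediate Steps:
$B = 249$
$\left(217 + 12\right) \left(246 + B\right) = \left(217 + 12\right) \left(246 + 249\right) = 229 \cdot 495 = 113355$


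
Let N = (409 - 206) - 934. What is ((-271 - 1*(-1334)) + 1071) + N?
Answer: 1403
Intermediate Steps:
N = -731 (N = 203 - 934 = -731)
((-271 - 1*(-1334)) + 1071) + N = ((-271 - 1*(-1334)) + 1071) - 731 = ((-271 + 1334) + 1071) - 731 = (1063 + 1071) - 731 = 2134 - 731 = 1403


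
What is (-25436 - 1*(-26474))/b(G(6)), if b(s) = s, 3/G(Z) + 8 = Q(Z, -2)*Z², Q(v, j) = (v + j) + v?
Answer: 121792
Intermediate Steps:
Q(v, j) = j + 2*v (Q(v, j) = (j + v) + v = j + 2*v)
G(Z) = 3/(-8 + Z²*(-2 + 2*Z)) (G(Z) = 3/(-8 + (-2 + 2*Z)*Z²) = 3/(-8 + Z²*(-2 + 2*Z)))
(-25436 - 1*(-26474))/b(G(6)) = (-25436 - 1*(-26474))/((3/(2*(-4 + 6²*(-1 + 6))))) = (-25436 + 26474)/((3/(2*(-4 + 36*5)))) = 1038/((3/(2*(-4 + 180)))) = 1038/(((3/2)/176)) = 1038/(((3/2)*(1/176))) = 1038/(3/352) = 1038*(352/3) = 121792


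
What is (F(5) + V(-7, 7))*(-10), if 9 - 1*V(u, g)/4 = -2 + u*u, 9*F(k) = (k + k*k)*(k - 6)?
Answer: 4660/3 ≈ 1553.3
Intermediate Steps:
F(k) = (-6 + k)*(k + k**2)/9 (F(k) = ((k + k*k)*(k - 6))/9 = ((k + k**2)*(-6 + k))/9 = ((-6 + k)*(k + k**2))/9 = (-6 + k)*(k + k**2)/9)
V(u, g) = 44 - 4*u**2 (V(u, g) = 36 - 4*(-2 + u*u) = 36 - 4*(-2 + u**2) = 36 + (8 - 4*u**2) = 44 - 4*u**2)
(F(5) + V(-7, 7))*(-10) = ((1/9)*5*(-6 + 5**2 - 5*5) + (44 - 4*(-7)**2))*(-10) = ((1/9)*5*(-6 + 25 - 25) + (44 - 4*49))*(-10) = ((1/9)*5*(-6) + (44 - 196))*(-10) = (-10/3 - 152)*(-10) = -466/3*(-10) = 4660/3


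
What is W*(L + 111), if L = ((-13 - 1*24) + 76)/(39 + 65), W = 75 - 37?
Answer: 16929/4 ≈ 4232.3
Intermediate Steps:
W = 38
L = 3/8 (L = ((-13 - 24) + 76)/104 = (-37 + 76)*(1/104) = 39*(1/104) = 3/8 ≈ 0.37500)
W*(L + 111) = 38*(3/8 + 111) = 38*(891/8) = 16929/4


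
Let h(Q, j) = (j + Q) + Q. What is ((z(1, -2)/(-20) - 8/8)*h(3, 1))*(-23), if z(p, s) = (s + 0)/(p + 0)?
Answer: 1449/10 ≈ 144.90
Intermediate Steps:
z(p, s) = s/p
h(Q, j) = j + 2*Q (h(Q, j) = (Q + j) + Q = j + 2*Q)
((z(1, -2)/(-20) - 8/8)*h(3, 1))*(-23) = ((-2/1/(-20) - 8/8)*(1 + 2*3))*(-23) = ((-2*1*(-1/20) - 8*1/8)*(1 + 6))*(-23) = ((-2*(-1/20) - 1)*7)*(-23) = ((1/10 - 1)*7)*(-23) = -9/10*7*(-23) = -63/10*(-23) = 1449/10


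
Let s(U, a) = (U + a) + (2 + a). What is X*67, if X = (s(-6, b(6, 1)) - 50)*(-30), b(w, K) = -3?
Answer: 120600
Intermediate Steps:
s(U, a) = 2 + U + 2*a
X = 1800 (X = ((2 - 6 + 2*(-3)) - 50)*(-30) = ((2 - 6 - 6) - 50)*(-30) = (-10 - 50)*(-30) = -60*(-30) = 1800)
X*67 = 1800*67 = 120600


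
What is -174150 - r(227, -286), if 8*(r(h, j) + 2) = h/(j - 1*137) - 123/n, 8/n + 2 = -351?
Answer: -4732899077/27072 ≈ -1.7483e+5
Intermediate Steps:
n = -8/353 (n = 8/(-2 - 351) = 8/(-353) = 8*(-1/353) = -8/353 ≈ -0.022663)
r(h, j) = 43291/64 + h/(8*(-137 + j)) (r(h, j) = -2 + (h/(j - 1*137) - 123/(-8/353))/8 = -2 + (h/(j - 137) - 123*(-353/8))/8 = -2 + (h/(-137 + j) + 43419/8)/8 = -2 + (43419/8 + h/(-137 + j))/8 = -2 + (43419/64 + h/(8*(-137 + j))) = 43291/64 + h/(8*(-137 + j)))
-174150 - r(227, -286) = -174150 - (-5930867 + 8*227 + 43291*(-286))/(64*(-137 - 286)) = -174150 - (-5930867 + 1816 - 12381226)/(64*(-423)) = -174150 - (-1)*(-18310277)/(64*423) = -174150 - 1*18310277/27072 = -174150 - 18310277/27072 = -4732899077/27072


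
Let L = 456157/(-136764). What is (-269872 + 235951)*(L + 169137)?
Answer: -87182233449959/15196 ≈ -5.7372e+9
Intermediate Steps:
L = -456157/136764 (L = 456157*(-1/136764) = -456157/136764 ≈ -3.3354)
(-269872 + 235951)*(L + 169137) = (-269872 + 235951)*(-456157/136764 + 169137) = -33921*23131396511/136764 = -87182233449959/15196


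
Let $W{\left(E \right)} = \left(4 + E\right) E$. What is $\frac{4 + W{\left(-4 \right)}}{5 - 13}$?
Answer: $- \frac{1}{2} \approx -0.5$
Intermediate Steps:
$W{\left(E \right)} = E \left(4 + E\right)$
$\frac{4 + W{\left(-4 \right)}}{5 - 13} = \frac{4 - 4 \left(4 - 4\right)}{5 - 13} = \frac{4 - 0}{-8} = - \frac{4 + 0}{8} = \left(- \frac{1}{8}\right) 4 = - \frac{1}{2}$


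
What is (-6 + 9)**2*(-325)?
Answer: -2925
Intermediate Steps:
(-6 + 9)**2*(-325) = 3**2*(-325) = 9*(-325) = -2925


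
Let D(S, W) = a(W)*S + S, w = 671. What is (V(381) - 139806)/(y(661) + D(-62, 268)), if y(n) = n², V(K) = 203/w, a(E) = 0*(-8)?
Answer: -93809623/293132389 ≈ -0.32002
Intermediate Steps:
a(E) = 0
D(S, W) = S (D(S, W) = 0*S + S = 0 + S = S)
V(K) = 203/671
(V(381) - 139806)/(y(661) + D(-62, 268)) = (203/671 - 139806)/(661² - 62) = -93809623/(671*(436921 - 62)) = -93809623/671/436859 = -93809623/671*1/436859 = -93809623/293132389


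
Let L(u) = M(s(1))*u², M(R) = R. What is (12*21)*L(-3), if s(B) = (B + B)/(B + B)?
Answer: 2268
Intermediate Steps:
s(B) = 1 (s(B) = (2*B)/((2*B)) = (2*B)*(1/(2*B)) = 1)
L(u) = u² (L(u) = 1*u² = u²)
(12*21)*L(-3) = (12*21)*(-3)² = 252*9 = 2268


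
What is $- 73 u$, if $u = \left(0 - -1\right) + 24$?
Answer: $-1825$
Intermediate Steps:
$u = 25$ ($u = \left(0 + 1\right) + 24 = 1 + 24 = 25$)
$- 73 u = \left(-73\right) 25 = -1825$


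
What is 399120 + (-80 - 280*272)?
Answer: 322880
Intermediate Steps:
399120 + (-80 - 280*272) = 399120 + (-80 - 76160) = 399120 - 76240 = 322880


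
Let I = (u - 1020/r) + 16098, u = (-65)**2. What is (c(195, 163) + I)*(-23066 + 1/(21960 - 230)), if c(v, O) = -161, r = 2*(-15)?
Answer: -5061361759542/10865 ≈ -4.6584e+8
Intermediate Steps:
r = -30
u = 4225
I = 20357 (I = (4225 - 1020/(-30)) + 16098 = (4225 - 1020*(-1/30)) + 16098 = (4225 + 34) + 16098 = 4259 + 16098 = 20357)
(c(195, 163) + I)*(-23066 + 1/(21960 - 230)) = (-161 + 20357)*(-23066 + 1/(21960 - 230)) = 20196*(-23066 + 1/21730) = 20196*(-501224179/21730) = -5061361759542/10865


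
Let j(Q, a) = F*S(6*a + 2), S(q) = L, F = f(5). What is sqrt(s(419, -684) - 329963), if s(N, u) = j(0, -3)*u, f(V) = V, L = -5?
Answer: I*sqrt(312863) ≈ 559.34*I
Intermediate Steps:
F = 5
S(q) = -5
j(Q, a) = -25 (j(Q, a) = 5*(-5) = -25)
s(N, u) = -25*u
sqrt(s(419, -684) - 329963) = sqrt(-25*(-684) - 329963) = sqrt(17100 - 329963) = sqrt(-312863) = I*sqrt(312863)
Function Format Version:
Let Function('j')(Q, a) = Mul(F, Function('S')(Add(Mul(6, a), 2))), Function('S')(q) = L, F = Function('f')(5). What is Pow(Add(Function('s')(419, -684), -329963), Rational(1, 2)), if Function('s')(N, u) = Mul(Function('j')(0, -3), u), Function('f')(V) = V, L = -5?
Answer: Mul(I, Pow(312863, Rational(1, 2))) ≈ Mul(559.34, I)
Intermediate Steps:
F = 5
Function('S')(q) = -5
Function('j')(Q, a) = -25 (Function('j')(Q, a) = Mul(5, -5) = -25)
Function('s')(N, u) = Mul(-25, u)
Pow(Add(Function('s')(419, -684), -329963), Rational(1, 2)) = Pow(Add(Mul(-25, -684), -329963), Rational(1, 2)) = Pow(Add(17100, -329963), Rational(1, 2)) = Pow(-312863, Rational(1, 2)) = Mul(I, Pow(312863, Rational(1, 2)))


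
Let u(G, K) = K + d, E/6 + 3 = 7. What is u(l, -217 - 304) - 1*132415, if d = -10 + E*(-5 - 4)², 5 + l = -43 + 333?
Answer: -131002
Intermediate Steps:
E = 24 (E = -18 + 6*7 = -18 + 42 = 24)
l = 285 (l = -5 + (-43 + 333) = -5 + 290 = 285)
d = 1934 (d = -10 + 24*(-5 - 4)² = -10 + 24*(-9)² = -10 + 24*81 = -10 + 1944 = 1934)
u(G, K) = 1934 + K (u(G, K) = K + 1934 = 1934 + K)
u(l, -217 - 304) - 1*132415 = (1934 + (-217 - 304)) - 1*132415 = (1934 - 521) - 132415 = 1413 - 132415 = -131002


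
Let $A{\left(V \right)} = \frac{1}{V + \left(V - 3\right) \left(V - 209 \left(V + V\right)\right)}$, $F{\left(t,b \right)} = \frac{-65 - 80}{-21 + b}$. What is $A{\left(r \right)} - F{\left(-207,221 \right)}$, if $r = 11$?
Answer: $\frac{42553}{58696} \approx 0.72497$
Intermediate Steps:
$F{\left(t,b \right)} = - \frac{145}{-21 + b}$
$A{\left(V \right)} = \frac{1}{V - 417 V \left(-3 + V\right)}$ ($A{\left(V \right)} = \frac{1}{V + \left(-3 + V\right) \left(V - 209 \cdot 2 V\right)} = \frac{1}{V + \left(-3 + V\right) \left(V - 418 V\right)} = \frac{1}{V + \left(-3 + V\right) \left(- 417 V\right)} = \frac{1}{V - 417 V \left(-3 + V\right)}$)
$A{\left(r \right)} - F{\left(-207,221 \right)} = - \frac{1}{11 \left(-1252 + 417 \cdot 11\right)} - - \frac{145}{-21 + 221} = \left(-1\right) \frac{1}{11} \frac{1}{-1252 + 4587} - - \frac{145}{200} = \left(-1\right) \frac{1}{11} \cdot \frac{1}{3335} - \left(-145\right) \frac{1}{200} = \left(-1\right) \frac{1}{11} \cdot \frac{1}{3335} - - \frac{29}{40} = - \frac{1}{36685} + \frac{29}{40} = \frac{42553}{58696}$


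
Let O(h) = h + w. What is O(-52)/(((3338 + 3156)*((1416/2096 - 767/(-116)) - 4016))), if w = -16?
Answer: 30392/11635031063 ≈ 2.6121e-6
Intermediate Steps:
O(h) = -16 + h (O(h) = h - 16 = -16 + h)
O(-52)/(((3338 + 3156)*((1416/2096 - 767/(-116)) - 4016))) = (-16 - 52)/(((3338 + 3156)*((1416/2096 - 767/(-116)) - 4016))) = -68*1/(6494*((1416*(1/2096) - 767*(-1/116)) - 4016)) = -68*1/(6494*((177/262 + 767/116) - 4016)) = -68*1/(6494*(110743/15196 - 4016)) = -68/(6494*(-60916393/15196)) = -68/(-197795528071/7598) = -68*(-7598/197795528071) = 30392/11635031063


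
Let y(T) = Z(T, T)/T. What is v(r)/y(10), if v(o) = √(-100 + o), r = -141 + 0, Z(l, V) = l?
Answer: I*√241 ≈ 15.524*I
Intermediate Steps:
y(T) = 1 (y(T) = T/T = 1)
r = -141
v(r)/y(10) = √(-100 - 141)/1 = √(-241)*1 = (I*√241)*1 = I*√241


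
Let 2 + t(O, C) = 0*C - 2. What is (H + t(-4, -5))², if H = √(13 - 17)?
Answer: 12 - 16*I ≈ 12.0 - 16.0*I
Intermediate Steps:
t(O, C) = -4 (t(O, C) = -2 + (0*C - 2) = -2 + (0 - 2) = -2 - 2 = -4)
H = 2*I (H = √(-4) = 2*I ≈ 2.0*I)
(H + t(-4, -5))² = (2*I - 4)² = (-4 + 2*I)²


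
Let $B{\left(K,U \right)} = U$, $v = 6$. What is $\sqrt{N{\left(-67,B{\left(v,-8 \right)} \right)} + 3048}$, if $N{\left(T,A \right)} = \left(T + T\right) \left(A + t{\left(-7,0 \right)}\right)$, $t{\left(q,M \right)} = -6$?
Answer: $2 \sqrt{1231} \approx 70.171$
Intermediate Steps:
$N{\left(T,A \right)} = 2 T \left(-6 + A\right)$ ($N{\left(T,A \right)} = \left(T + T\right) \left(A - 6\right) = 2 T \left(-6 + A\right)$)
$\sqrt{N{\left(-67,B{\left(v,-8 \right)} \right)} + 3048} = \sqrt{2 \left(-67\right) \left(-6 - 8\right) + 3048} = \sqrt{2 \left(-67\right) \left(-14\right) + 3048} = \sqrt{1876 + 3048} = \sqrt{4924} = 2 \sqrt{1231}$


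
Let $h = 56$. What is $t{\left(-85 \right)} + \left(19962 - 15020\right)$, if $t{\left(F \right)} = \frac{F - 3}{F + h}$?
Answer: $\frac{143406}{29} \approx 4945.0$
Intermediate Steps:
$t{\left(F \right)} = \frac{-3 + F}{56 + F}$ ($t{\left(F \right)} = \frac{F - 3}{F + 56} = \frac{-3 + F}{56 + F}$)
$t{\left(-85 \right)} + \left(19962 - 15020\right) = \frac{-3 - 85}{56 - 85} + \left(19962 - 15020\right) = \frac{1}{-29} \left(-88\right) + \left(19962 - 15020\right) = \left(- \frac{1}{29}\right) \left(-88\right) + 4942 = \frac{88}{29} + 4942 = \frac{143406}{29}$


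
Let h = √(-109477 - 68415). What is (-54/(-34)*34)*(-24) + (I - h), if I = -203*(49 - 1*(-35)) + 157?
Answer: -18191 - 2*I*√44473 ≈ -18191.0 - 421.77*I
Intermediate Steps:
h = 2*I*√44473 (h = √(-177892) = 2*I*√44473 ≈ 421.77*I)
I = -16895 (I = -203*(49 + 35) + 157 = -203*84 + 157 = -17052 + 157 = -16895)
(-54/(-34)*34)*(-24) + (I - h) = (-54/(-34)*34)*(-24) + (-16895 - 2*I*√44473) = (-54*(-1/34)*34)*(-24) + (-16895 - 2*I*√44473) = ((27/17)*34)*(-24) + (-16895 - 2*I*√44473) = 54*(-24) + (-16895 - 2*I*√44473) = -1296 + (-16895 - 2*I*√44473) = -18191 - 2*I*√44473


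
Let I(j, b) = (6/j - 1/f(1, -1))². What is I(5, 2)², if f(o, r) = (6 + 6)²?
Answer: 544468370161/268738560000 ≈ 2.0260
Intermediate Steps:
f(o, r) = 144 (f(o, r) = 12² = 144)
I(j, b) = (-1/144 + 6/j)² (I(j, b) = (6/j - 1/144)² = (-1/144 + 6/j)²)
I(5, 2)² = ((1/20736)*(-864 + 5)²/5²)² = ((1/20736)*(1/25)*(-859)²)² = ((1/20736)*(1/25)*737881)² = (737881/518400)² = 544468370161/268738560000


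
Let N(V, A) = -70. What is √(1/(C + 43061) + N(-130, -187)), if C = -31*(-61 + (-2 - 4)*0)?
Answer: I*√35361929082/22476 ≈ 8.3666*I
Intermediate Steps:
C = 1891 (C = -31*(-61 - 6*0) = -31*(-61 + 0) = -31*(-61) = 1891)
√(1/(C + 43061) + N(-130, -187)) = √(1/(1891 + 43061) - 70) = √(1/44952 - 70) = √(-3146639/44952) = I*√35361929082/22476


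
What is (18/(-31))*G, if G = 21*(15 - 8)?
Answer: -2646/31 ≈ -85.355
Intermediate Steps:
G = 147 (G = 21*7 = 147)
(18/(-31))*G = (18/(-31))*147 = (18*(-1/31))*147 = -18/31*147 = -2646/31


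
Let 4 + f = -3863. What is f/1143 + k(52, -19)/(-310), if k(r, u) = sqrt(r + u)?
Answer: -1289/381 - sqrt(33)/310 ≈ -3.4017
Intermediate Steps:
f = -3867 (f = -4 - 3863 = -3867)
f/1143 + k(52, -19)/(-310) = -3867/1143 + sqrt(52 - 19)/(-310) = -3867*1/1143 + sqrt(33)*(-1/310) = -1289/381 - sqrt(33)/310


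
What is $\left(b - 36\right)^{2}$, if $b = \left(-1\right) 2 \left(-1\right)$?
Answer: $1156$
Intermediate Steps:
$b = 2$ ($b = \left(-2\right) \left(-1\right) = 2$)
$\left(b - 36\right)^{2} = \left(2 - 36\right)^{2} = \left(-34\right)^{2} = 1156$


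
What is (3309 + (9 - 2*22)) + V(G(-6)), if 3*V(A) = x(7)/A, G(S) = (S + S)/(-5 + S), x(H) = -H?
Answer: 117787/36 ≈ 3271.9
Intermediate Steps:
G(S) = 2*S/(-5 + S) (G(S) = (2*S)/(-5 + S) = 2*S/(-5 + S))
V(A) = -7/(3*A) (V(A) = ((-1*7)/A)/3 = (-7/A)/3 = -7/(3*A))
(3309 + (9 - 2*22)) + V(G(-6)) = (3309 + (9 - 2*22)) - 7/(3*(2*(-6)/(-5 - 6))) = (3309 + (9 - 44)) - 7/(3*(2*(-6)/(-11))) = (3309 - 35) - 7/(3*(2*(-6)*(-1/11))) = 3274 - 7/(3*12/11) = 3274 - 7/3*11/12 = 3274 - 77/36 = 117787/36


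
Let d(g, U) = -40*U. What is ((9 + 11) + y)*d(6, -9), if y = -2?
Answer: 6480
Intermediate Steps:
((9 + 11) + y)*d(6, -9) = ((9 + 11) - 2)*(-40*(-9)) = (20 - 2)*360 = 18*360 = 6480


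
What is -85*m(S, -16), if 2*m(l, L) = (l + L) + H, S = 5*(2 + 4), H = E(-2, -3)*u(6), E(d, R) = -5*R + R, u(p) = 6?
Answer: -3655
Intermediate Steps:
E(d, R) = -4*R
H = 72 (H = -4*(-3)*6 = 12*6 = 72)
S = 30 (S = 5*6 = 30)
m(l, L) = 36 + L/2 + l/2 (m(l, L) = ((l + L) + 72)/2 = ((L + l) + 72)/2 = (72 + L + l)/2 = 36 + L/2 + l/2)
-85*m(S, -16) = -85*(36 + (½)*(-16) + (½)*30) = -85*(36 - 8 + 15) = -85*43 = -3655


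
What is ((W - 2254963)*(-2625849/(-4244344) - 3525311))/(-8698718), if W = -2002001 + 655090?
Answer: -26946753921520331495/18460175775496 ≈ -1.4597e+6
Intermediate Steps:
W = -1346911
((W - 2254963)*(-2625849/(-4244344) - 3525311))/(-8698718) = ((-1346911 - 2254963)*(-2625849/(-4244344) - 3525311))/(-8698718) = -3601874*(-2625849*(-1/4244344) - 3525311)*(-1/8698718) = -3601874*(2625849/4244344 - 3525311)*(-1/8698718) = -3601874*(-14962629965135/4244344)*(-1/8698718) = (26946753921520331495/2122172)*(-1/8698718) = -26946753921520331495/18460175775496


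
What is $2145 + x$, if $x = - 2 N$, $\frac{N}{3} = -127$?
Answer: $2907$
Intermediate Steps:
$N = -381$ ($N = 3 \left(-127\right) = -381$)
$x = 762$ ($x = \left(-2\right) \left(-381\right) = 762$)
$2145 + x = 2145 + 762 = 2907$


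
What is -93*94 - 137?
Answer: -8879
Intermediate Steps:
-93*94 - 137 = -8742 - 137 = -8879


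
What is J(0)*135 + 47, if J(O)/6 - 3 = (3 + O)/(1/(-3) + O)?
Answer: -4813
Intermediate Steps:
J(O) = 18 + 6*(3 + O)/(-⅓ + O) (J(O) = 18 + 6*((3 + O)/(1/(-3) + O)) = 18 + 6*((3 + O)/(1*(-⅓) + O)) = 18 + 6*((3 + O)/(-⅓ + O)) = 18 + 6*(3 + O)/(-⅓ + O))
J(0)*135 + 47 = (36*(1 + 2*0)/(-1 + 3*0))*135 + 47 = (36*(1 + 0)/(-1 + 0))*135 + 47 = (36*1/(-1))*135 + 47 = (36*(-1)*1)*135 + 47 = -36*135 + 47 = -4860 + 47 = -4813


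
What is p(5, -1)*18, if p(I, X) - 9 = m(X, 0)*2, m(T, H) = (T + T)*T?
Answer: 234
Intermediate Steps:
m(T, H) = 2*T² (m(T, H) = (2*T)*T = 2*T²)
p(I, X) = 9 + 4*X² (p(I, X) = 9 + (2*X²)*2 = 9 + 4*X²)
p(5, -1)*18 = (9 + 4*(-1)²)*18 = (9 + 4*1)*18 = (9 + 4)*18 = 13*18 = 234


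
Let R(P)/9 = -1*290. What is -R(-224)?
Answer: 2610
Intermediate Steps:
R(P) = -2610 (R(P) = 9*(-1*290) = 9*(-290) = -2610)
-R(-224) = -1*(-2610) = 2610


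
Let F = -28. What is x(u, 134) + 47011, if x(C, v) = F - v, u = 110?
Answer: 46849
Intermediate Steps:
x(C, v) = -28 - v
x(u, 134) + 47011 = (-28 - 1*134) + 47011 = (-28 - 134) + 47011 = -162 + 47011 = 46849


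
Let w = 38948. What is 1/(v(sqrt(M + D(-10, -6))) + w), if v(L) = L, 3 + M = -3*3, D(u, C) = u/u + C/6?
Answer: 9737/379236679 - I*sqrt(3)/758473358 ≈ 2.5675e-5 - 2.2836e-9*I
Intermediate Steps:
D(u, C) = 1 + C/6 (D(u, C) = 1 + C*(1/6) = 1 + C/6)
M = -12 (M = -3 - 3*3 = -3 - 9 = -12)
1/(v(sqrt(M + D(-10, -6))) + w) = 1/(sqrt(-12 + (1 + (1/6)*(-6))) + 38948) = 1/(sqrt(-12 + (1 - 1)) + 38948) = 1/(sqrt(-12 + 0) + 38948) = 1/(sqrt(-12) + 38948) = 1/(2*I*sqrt(3) + 38948) = 1/(38948 + 2*I*sqrt(3))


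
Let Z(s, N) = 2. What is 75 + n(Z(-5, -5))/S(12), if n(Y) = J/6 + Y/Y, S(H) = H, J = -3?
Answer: 1801/24 ≈ 75.042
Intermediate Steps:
n(Y) = 1/2 (n(Y) = -3/6 + Y/Y = -3*1/6 + 1 = -1/2 + 1 = 1/2)
75 + n(Z(-5, -5))/S(12) = 75 + (1/2)/12 = 75 + (1/12)*(1/2) = 75 + 1/24 = 1801/24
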